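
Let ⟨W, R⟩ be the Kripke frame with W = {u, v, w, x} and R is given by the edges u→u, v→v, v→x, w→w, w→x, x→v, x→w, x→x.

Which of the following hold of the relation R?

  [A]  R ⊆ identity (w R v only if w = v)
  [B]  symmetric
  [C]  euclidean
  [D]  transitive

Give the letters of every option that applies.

(A) not ⊆ identity: v R x with v ≠ x.
(B) symmetric: every R-edge is matched by its reverse.
(C) not euclidean: x R v and x R w but not v R w.
(D) not transitive: v R x and x R w but not v R w.

B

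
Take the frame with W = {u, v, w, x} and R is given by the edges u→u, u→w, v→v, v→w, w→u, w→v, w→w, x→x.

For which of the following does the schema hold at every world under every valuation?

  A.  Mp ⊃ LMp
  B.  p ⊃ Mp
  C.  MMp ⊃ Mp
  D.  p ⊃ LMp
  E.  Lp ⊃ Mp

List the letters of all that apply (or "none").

B, D, E

R is reflexive: each world relates to itself.
R is symmetric: every R-edge is matched by its reverse.
R is not transitive: u R w and w R v but not u R v.
R is not euclidean: w R u and w R v but not u R v.
R is serial: every world has an R-successor.
(A) Mp ⊃ LMp (axiom 5) characterises the euclidean frames. R is not euclidean — not valid.
(B) p ⊃ Mp is the dual of axiom T, which corresponds to reflexivity. R is reflexive — valid.
(C) MMp ⊃ Mp (the dual of axiom 4) characterises the transitive frames. R is not transitive — not valid.
(D) p ⊃ LMp (axiom B) characterises the symmetric frames. R is symmetric — valid.
(E) Lp ⊃ Mp (axiom D) characterises the serial frames. R is serial — valid.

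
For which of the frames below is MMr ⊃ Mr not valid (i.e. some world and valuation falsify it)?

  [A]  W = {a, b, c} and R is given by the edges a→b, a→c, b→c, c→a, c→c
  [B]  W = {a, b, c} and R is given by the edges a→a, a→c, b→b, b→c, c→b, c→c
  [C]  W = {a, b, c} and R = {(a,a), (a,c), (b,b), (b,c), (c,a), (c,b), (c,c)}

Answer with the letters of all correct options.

The schema MMr ⊃ Mr is the dual of axiom 4; it is valid on a frame iff R is transitive.
(A) R is not transitive (a R c and c R a but not a R a), so the schema fails here.
(B) R is not transitive (a R c and c R b but not a R b), so the schema fails here.
(C) R is not transitive (a R c and c R b but not a R b), so the schema fails here.

A, B, C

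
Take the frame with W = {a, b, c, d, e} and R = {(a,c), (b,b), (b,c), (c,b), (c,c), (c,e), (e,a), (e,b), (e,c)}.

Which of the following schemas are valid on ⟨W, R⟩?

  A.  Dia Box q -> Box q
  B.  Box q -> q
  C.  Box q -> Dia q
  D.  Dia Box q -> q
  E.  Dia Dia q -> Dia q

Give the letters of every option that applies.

none

R is not reflexive: not a R a.
R is not symmetric: a R c but not c R a.
R is not transitive: a R c and c R b but not a R b.
R is not euclidean: c R b and c R e but not b R e.
R is not serial: d has no R-successor.
(A) the dual of axiom 5: valid iff R is euclidean. R is not euclidean — not valid.
(B) Box q -> q is axiom T, which corresponds to reflexivity. R is not reflexive — not valid.
(C) Box q -> Dia q is axiom D, which corresponds to seriality. R is not serial — not valid.
(D) Dia Box q -> q (the dual of axiom B) characterises the symmetric frames. R is not symmetric — not valid.
(E) Dia Dia q -> Dia q is the dual of axiom 4; it is valid on a frame exactly when R is transitive. R is not transitive, so not valid.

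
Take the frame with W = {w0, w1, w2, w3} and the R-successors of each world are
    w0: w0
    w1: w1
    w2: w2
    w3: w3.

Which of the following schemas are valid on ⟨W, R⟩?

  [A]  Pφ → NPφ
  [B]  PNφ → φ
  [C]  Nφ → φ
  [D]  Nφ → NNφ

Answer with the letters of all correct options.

R is reflexive: each world relates to itself.
R is symmetric: every R-edge is matched by its reverse.
R is transitive: R is closed under composition.
R is euclidean: any two R-successors of the same world are R-related.
(A) Pφ → NPφ (axiom 5) characterises the euclidean frames. R is euclidean — valid.
(B) PNφ → φ is the dual of axiom B; it is valid on a frame exactly when R is symmetric. R is symmetric, so valid.
(C) Nφ → φ is axiom T; it is valid on a frame exactly when R is reflexive. R is reflexive, so valid.
(D) Nφ → NNφ is axiom 4; it is valid on a frame exactly when R is transitive. R is transitive, so valid.

A, B, C, D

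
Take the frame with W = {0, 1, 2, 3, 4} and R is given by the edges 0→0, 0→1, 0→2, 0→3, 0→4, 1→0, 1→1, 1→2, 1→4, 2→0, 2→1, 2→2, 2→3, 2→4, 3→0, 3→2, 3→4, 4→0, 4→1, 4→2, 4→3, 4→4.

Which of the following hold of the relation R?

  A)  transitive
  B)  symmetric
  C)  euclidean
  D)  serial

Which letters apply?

(A) not transitive: 1 R 0 and 0 R 3 but not 1 R 3.
(B) symmetric: every R-edge is matched by its reverse.
(C) not euclidean: 0 R 1 and 0 R 3 but not 1 R 3.
(D) serial: every world has an R-successor.

B, D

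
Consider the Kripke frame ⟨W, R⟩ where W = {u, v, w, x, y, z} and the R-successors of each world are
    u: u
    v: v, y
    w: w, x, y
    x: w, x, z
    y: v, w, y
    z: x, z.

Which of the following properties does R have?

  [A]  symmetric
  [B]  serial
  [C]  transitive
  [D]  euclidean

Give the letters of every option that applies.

A, B

(A) symmetric: every R-edge is matched by its reverse.
(B) serial: every world has an R-successor.
(C) not transitive: v R y and y R w but not v R w.
(D) not euclidean: w R x and w R y but not x R y.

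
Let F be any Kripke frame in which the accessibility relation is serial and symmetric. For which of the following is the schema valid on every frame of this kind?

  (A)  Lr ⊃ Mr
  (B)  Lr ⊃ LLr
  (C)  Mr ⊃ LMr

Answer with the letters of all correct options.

(A) Lr ⊃ Mr is axiom D; it is valid on a frame exactly when R is serial. Every such R is serial, so valid.
(B) Lr ⊃ LLr is axiom 4; it is valid on a frame exactly when R is transitive. Such an R need not be transitive, so not valid.
(C) Mr ⊃ LMr is axiom 5; it is valid on a frame exactly when R is euclidean. Such an R need not be euclidean, so not valid.

A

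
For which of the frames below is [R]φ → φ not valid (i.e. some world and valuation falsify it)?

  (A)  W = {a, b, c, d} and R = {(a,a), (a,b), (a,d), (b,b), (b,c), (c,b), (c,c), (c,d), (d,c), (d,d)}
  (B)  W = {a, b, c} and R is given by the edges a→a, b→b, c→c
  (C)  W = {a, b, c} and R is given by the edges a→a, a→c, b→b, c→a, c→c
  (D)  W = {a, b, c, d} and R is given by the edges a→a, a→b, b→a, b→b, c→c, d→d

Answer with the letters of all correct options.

none

The schema [R]φ → φ is axiom T; it is valid on a frame iff R is reflexive.
(A) R is reflexive (each world relates to itself), so the schema is valid here.
(B) R is reflexive (each world relates to itself), so the schema is valid here.
(C) R is reflexive (each world relates to itself), so the schema is valid here.
(D) R is reflexive (each world relates to itself), so the schema is valid here.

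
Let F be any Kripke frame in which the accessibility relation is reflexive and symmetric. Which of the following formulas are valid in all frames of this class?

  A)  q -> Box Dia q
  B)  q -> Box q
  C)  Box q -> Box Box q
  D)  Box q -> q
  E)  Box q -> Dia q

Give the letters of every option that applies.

A, D, E

Reflexive relations are serial.
(A) q -> Box Dia q (axiom B) characterises the symmetric frames. Every such R is symmetric — valid.
(B) q -> Box q is equivalent to ◇p→p; it holds exactly when R ⊆ identity. Such an R need not be a subset of the identity — not valid.
(C) Box q -> Box Box q is axiom 4; it is valid on a frame exactly when R is transitive. Such an R need not be transitive, so not valid.
(D) Box q -> q is axiom T, which corresponds to reflexivity. Every such R is reflexive — valid.
(E) Box q -> Dia q (axiom D) characterises the serial frames. Every such R is serial — valid.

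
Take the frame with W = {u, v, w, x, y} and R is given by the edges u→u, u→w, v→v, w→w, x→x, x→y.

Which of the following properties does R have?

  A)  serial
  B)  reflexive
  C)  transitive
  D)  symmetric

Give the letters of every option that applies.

(A) not serial: y has no R-successor.
(B) not reflexive: not y R y.
(C) transitive: R is closed under composition.
(D) not symmetric: u R w but not w R u.

C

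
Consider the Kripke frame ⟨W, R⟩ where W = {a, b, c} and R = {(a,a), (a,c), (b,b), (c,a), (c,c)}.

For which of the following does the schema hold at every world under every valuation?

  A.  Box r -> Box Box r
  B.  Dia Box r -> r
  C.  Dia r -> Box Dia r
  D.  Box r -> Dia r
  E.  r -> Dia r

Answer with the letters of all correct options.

R is reflexive: each world relates to itself.
R is symmetric: every R-edge is matched by its reverse.
R is transitive: R is closed under composition.
R is euclidean: any two R-successors of the same world are R-related.
R is serial: every world has an R-successor.
(A) Box r -> Box Box r is axiom 4, which corresponds to transitivity. R is transitive — valid.
(B) Dia Box r -> r (the dual of axiom B) characterises the symmetric frames. R is symmetric — valid.
(C) Dia r -> Box Dia r is axiom 5, which corresponds to the euclidean property. R is euclidean — valid.
(D) Box r -> Dia r is axiom D; it is valid on a frame exactly when R is serial. R is serial, so valid.
(E) r -> Dia r (the dual of axiom T) characterises the reflexive frames. R is reflexive — valid.

A, B, C, D, E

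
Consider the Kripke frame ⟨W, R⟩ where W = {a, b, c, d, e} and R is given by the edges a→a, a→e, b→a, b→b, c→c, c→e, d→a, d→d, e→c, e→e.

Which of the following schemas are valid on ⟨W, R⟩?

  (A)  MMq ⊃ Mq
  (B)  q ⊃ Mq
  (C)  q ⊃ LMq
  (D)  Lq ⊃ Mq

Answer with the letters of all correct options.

R is reflexive: each world relates to itself.
R is not symmetric: a R e but not e R a.
R is not transitive: a R e and e R c but not a R c.
R is serial: every world has an R-successor.
(A) the dual of axiom 4: valid iff R is transitive. R is not transitive — not valid.
(B) q ⊃ Mq is the dual of axiom T; it is valid on a frame exactly when R is reflexive. R is reflexive, so valid.
(C) axiom B: valid iff R is symmetric. R is not symmetric — not valid.
(D) Lq ⊃ Mq (axiom D) characterises the serial frames. R is serial — valid.

B, D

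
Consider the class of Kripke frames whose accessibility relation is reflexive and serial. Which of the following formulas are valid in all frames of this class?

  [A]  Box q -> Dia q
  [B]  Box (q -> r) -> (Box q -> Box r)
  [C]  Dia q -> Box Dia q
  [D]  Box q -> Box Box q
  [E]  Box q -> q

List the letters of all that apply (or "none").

(A) Box q -> Dia q is axiom D, which corresponds to seriality. Every such R is serial — valid.
(B) Box (q -> r) -> (Box q -> Box r) is axiom K, valid on every Kripke frame — valid.
(C) Dia q -> Box Dia q is axiom 5; it is valid on a frame exactly when R is euclidean. Such an R need not be euclidean, so not valid.
(D) Box q -> Box Box q is axiom 4; it is valid on a frame exactly when R is transitive. Such an R need not be transitive, so not valid.
(E) Box q -> q is axiom T; it is valid on a frame exactly when R is reflexive. Every such R is reflexive, so valid.

A, B, E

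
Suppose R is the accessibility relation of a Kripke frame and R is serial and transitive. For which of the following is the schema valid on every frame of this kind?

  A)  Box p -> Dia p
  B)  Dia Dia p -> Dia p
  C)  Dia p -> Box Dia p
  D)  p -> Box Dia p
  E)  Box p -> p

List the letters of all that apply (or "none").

A, B

(A) Box p -> Dia p is axiom D, which corresponds to seriality. Every such R is serial — valid.
(B) Dia Dia p -> Dia p (the dual of axiom 4) characterises the transitive frames. Every such R is transitive — valid.
(C) axiom 5: valid iff R is euclidean. Such an R need not be euclidean — not valid.
(D) p -> Box Dia p is axiom B, which corresponds to symmetry. Such an R need not be symmetric — not valid.
(E) axiom T: valid iff R is reflexive. Such an R need not be reflexive — not valid.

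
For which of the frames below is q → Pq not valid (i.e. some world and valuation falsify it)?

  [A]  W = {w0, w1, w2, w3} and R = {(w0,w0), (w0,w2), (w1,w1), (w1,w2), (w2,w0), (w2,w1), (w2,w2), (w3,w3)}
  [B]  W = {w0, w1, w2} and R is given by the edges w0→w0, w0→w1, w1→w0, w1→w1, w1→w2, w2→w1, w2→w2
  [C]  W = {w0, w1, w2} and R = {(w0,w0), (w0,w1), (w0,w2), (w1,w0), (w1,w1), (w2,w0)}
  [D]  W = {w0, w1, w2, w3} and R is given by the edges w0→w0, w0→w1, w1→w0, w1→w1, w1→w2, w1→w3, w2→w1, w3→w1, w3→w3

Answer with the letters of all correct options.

The schema q → Pq is the dual of axiom T; it is valid on a frame iff R is reflexive.
(A) R is reflexive (each world relates to itself), so the schema is valid here.
(B) R is reflexive (each world relates to itself), so the schema is valid here.
(C) R is not reflexive (not w2 R w2), so the schema fails here.
(D) R is not reflexive (not w2 R w2), so the schema fails here.

C, D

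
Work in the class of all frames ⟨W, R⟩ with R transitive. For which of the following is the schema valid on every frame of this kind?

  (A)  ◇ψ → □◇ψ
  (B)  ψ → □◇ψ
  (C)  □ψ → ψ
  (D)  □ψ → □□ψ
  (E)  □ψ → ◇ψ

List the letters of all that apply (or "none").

(A) axiom 5: valid iff R is euclidean. Such an R need not be euclidean — not valid.
(B) ψ → □◇ψ is axiom B; it is valid on a frame exactly when R is symmetric. Such an R need not be symmetric, so not valid.
(C) axiom T: valid iff R is reflexive. Such an R need not be reflexive — not valid.
(D) □ψ → □□ψ is axiom 4; it is valid on a frame exactly when R is transitive. Every such R is transitive, so valid.
(E) □ψ → ◇ψ is axiom D, which corresponds to seriality. Such an R need not be serial — not valid.

D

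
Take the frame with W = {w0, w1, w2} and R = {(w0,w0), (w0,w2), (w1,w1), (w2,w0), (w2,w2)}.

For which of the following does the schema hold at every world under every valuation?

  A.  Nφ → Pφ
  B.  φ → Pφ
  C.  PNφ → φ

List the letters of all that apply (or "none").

A, B, C

R is reflexive: each world relates to itself.
R is symmetric: every R-edge is matched by its reverse.
R is serial: every world has an R-successor.
(A) Nφ → Pφ is axiom D; it is valid on a frame exactly when R is serial. R is serial, so valid.
(B) φ → Pφ (the dual of axiom T) characterises the reflexive frames. R is reflexive — valid.
(C) PNφ → φ (the dual of axiom B) characterises the symmetric frames. R is symmetric — valid.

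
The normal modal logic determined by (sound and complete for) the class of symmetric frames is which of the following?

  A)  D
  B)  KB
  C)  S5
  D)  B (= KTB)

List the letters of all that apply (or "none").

(A) D is determined by the class of serial frames.
(B) KB is determined by exactly this class.
(C) S5 is determined by the class of reflexive, symmetric, and transitive frames.
(D) B (= KTB) is determined by the class of reflexive and symmetric frames.

B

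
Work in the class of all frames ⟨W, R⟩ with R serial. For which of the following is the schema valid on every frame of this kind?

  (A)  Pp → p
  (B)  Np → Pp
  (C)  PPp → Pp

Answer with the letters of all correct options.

B

(A) Pp → p is the converse of T; it holds exactly when R ⊆ identity. Such an R need not be a subset of the identity — not valid.
(B) Np → Pp is axiom D; it is valid on a frame exactly when R is serial. Every such R is serial, so valid.
(C) PPp → Pp (the dual of axiom 4) characterises the transitive frames. Such an R need not be transitive — not valid.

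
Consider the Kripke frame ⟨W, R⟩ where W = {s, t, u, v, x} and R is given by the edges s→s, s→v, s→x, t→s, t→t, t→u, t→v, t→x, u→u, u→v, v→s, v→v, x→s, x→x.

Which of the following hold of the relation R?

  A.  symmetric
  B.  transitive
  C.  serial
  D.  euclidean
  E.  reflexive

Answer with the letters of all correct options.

(A) not symmetric: t R s but not s R t.
(B) not transitive: u R v and v R s but not u R s.
(C) serial: every world has an R-successor.
(D) not euclidean: s R v and s R x but not v R x.
(E) reflexive: each world relates to itself.

C, E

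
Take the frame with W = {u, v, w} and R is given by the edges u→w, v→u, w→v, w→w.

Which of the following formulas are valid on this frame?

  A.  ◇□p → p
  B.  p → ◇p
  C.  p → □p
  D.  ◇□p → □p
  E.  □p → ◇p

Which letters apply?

R is not reflexive: not u R u.
R is not symmetric: u R w but not w R u.
R is not euclidean: w R v and w R w but not v R w.
R is serial: every world has an R-successor.
R is not a subset of the identity: u R w with u ≠ w.
(A) ◇□p → p (the dual of axiom B) characterises the symmetric frames. R is not symmetric — not valid.
(B) the dual of axiom T: valid iff R is reflexive. R is not reflexive — not valid.
(C) p → □p is valid only on frames where every R-edge is a self-loop. Here R ⊄ identity — not valid.
(D) ◇□p → □p (the dual of axiom 5) characterises the euclidean frames. R is not euclidean — not valid.
(E) □p → ◇p is axiom D, which corresponds to seriality. R is serial — valid.

E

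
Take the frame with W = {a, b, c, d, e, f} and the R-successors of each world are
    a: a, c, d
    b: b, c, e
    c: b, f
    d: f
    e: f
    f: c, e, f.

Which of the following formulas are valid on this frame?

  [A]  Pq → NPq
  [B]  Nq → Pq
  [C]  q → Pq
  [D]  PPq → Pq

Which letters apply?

B

R is not reflexive: not c R c.
R is not transitive: a R c and c R b but not a R b.
R is not euclidean: a R c and a R a but not c R a.
R is serial: every world has an R-successor.
(A) Pq → NPq is axiom 5; it is valid on a frame exactly when R is euclidean. R is not euclidean, so not valid.
(B) Nq → Pq is axiom D, which corresponds to seriality. R is serial — valid.
(C) q → Pq is the dual of axiom T, which corresponds to reflexivity. R is not reflexive — not valid.
(D) the dual of axiom 4: valid iff R is transitive. R is not transitive — not valid.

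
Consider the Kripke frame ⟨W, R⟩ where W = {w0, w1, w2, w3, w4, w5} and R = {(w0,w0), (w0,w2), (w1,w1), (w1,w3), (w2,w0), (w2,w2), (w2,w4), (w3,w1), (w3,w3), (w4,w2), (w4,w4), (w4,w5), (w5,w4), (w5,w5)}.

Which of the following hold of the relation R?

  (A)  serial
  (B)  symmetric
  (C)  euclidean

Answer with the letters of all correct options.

A, B

(A) serial: every world has an R-successor.
(B) symmetric: every R-edge is matched by its reverse.
(C) not euclidean: w2 R w0 and w2 R w4 but not w0 R w4.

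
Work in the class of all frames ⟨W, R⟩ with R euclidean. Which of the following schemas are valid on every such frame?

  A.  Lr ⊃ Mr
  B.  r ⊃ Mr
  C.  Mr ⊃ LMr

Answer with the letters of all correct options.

C

(A) Lr ⊃ Mr is axiom D, which corresponds to seriality. Such an R need not be serial — not valid.
(B) r ⊃ Mr is the dual of axiom T; it is valid on a frame exactly when R is reflexive. Such an R need not be reflexive, so not valid.
(C) Mr ⊃ LMr is axiom 5; it is valid on a frame exactly when R is euclidean. Every such R is euclidean, so valid.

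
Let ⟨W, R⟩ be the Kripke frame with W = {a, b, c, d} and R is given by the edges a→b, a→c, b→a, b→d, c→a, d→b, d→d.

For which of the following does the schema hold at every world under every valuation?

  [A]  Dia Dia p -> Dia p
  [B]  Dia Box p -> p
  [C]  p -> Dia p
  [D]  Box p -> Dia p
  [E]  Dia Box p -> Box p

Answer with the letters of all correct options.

R is not reflexive: not a R a.
R is symmetric: every R-edge is matched by its reverse.
R is not transitive: a R b and b R a but not a R a.
R is not euclidean: a R b and a R c but not b R c.
R is serial: every world has an R-successor.
(A) Dia Dia p -> Dia p is the dual of axiom 4; it is valid on a frame exactly when R is transitive. R is not transitive, so not valid.
(B) Dia Box p -> p (the dual of axiom B) characterises the symmetric frames. R is symmetric — valid.
(C) p -> Dia p (the dual of axiom T) characterises the reflexive frames. R is not reflexive — not valid.
(D) Box p -> Dia p (axiom D) characterises the serial frames. R is serial — valid.
(E) Dia Box p -> Box p (the dual of axiom 5) characterises the euclidean frames. R is not euclidean — not valid.

B, D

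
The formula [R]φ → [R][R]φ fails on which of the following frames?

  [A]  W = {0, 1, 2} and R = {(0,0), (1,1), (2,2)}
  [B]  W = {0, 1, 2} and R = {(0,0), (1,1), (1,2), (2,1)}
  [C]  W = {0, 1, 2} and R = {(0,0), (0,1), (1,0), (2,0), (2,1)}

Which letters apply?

B, C

The schema [R]φ → [R][R]φ is axiom 4; it is valid on a frame iff R is transitive.
(A) R is transitive (R is closed under composition), so the schema is valid here.
(B) R is not transitive (2 R 1 and 1 R 2 but not 2 R 2), so the schema fails here.
(C) R is not transitive (1 R 0 and 0 R 1 but not 1 R 1), so the schema fails here.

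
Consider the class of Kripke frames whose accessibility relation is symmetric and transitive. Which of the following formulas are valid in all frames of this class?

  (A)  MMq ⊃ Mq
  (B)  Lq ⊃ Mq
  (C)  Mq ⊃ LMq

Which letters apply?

A, C

A symmetric transitive relation is euclidean (uRv and uRw give vRu by symmetry, then vRw by transitivity).
(A) MMq ⊃ Mq is the dual of axiom 4, which corresponds to transitivity. Every such R is transitive — valid.
(B) Lq ⊃ Mq (axiom D) characterises the serial frames. Such an R need not be serial — not valid.
(C) Mq ⊃ LMq is axiom 5; it is valid on a frame exactly when R is euclidean. Every such R is euclidean, so valid.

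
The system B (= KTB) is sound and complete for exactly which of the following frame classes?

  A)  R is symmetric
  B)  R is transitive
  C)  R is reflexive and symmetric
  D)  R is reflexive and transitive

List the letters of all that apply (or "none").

(A) this class determines KB, not B (= KTB).
(B) this class determines K4, not B (= KTB).
(C) B (= KTB) is sound and complete for exactly this class.
(D) this class determines S4, not B (= KTB).

C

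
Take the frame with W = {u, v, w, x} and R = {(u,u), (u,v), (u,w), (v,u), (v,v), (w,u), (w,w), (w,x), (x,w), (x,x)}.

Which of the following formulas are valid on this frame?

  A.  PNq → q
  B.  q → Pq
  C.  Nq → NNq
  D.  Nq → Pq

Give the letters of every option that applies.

R is reflexive: each world relates to itself.
R is symmetric: every R-edge is matched by its reverse.
R is not transitive: u R w and w R x but not u R x.
R is serial: every world has an R-successor.
(A) PNq → q is the dual of axiom B; it is valid on a frame exactly when R is symmetric. R is symmetric, so valid.
(B) q → Pq is the dual of axiom T, which corresponds to reflexivity. R is reflexive — valid.
(C) Nq → NNq is axiom 4; it is valid on a frame exactly when R is transitive. R is not transitive, so not valid.
(D) Nq → Pq (axiom D) characterises the serial frames. R is serial — valid.

A, B, D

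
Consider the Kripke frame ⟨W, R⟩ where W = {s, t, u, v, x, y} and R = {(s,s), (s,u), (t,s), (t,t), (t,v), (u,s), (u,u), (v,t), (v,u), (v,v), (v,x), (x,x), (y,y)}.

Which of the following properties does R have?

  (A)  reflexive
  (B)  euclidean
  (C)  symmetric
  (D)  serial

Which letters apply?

A, D

(A) reflexive: each world relates to itself.
(B) not euclidean: t R s and t R t but not s R t.
(C) not symmetric: t R s but not s R t.
(D) serial: every world has an R-successor.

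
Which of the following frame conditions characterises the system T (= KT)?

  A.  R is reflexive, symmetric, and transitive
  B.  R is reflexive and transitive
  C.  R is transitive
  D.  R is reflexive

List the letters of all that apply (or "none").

D

(A) this class determines S5, not T (= KT).
(B) this class determines S4, not T (= KT).
(C) this class determines K4, not T (= KT).
(D) T (= KT) is sound and complete for exactly this class.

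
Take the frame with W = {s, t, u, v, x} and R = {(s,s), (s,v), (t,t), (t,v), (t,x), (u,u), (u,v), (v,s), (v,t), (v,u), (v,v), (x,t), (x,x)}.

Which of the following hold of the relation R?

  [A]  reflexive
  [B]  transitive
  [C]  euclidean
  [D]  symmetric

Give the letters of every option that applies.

A, D

(A) reflexive: each world relates to itself.
(B) not transitive: s R v and v R t but not s R t.
(C) not euclidean: t R v and t R x but not v R x.
(D) symmetric: every R-edge is matched by its reverse.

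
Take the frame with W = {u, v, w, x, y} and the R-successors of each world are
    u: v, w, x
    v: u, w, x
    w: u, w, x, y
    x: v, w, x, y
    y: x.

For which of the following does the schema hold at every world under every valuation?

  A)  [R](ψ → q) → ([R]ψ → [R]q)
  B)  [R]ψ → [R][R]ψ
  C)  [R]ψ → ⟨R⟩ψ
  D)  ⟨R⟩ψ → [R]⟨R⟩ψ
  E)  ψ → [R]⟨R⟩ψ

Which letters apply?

A, C

R is not symmetric: u R x but not x R u.
R is not transitive: u R v and v R u but not u R u.
R is not euclidean: u R w and u R v but not w R v.
R is serial: every world has an R-successor.
(A) [R](ψ → q) → ([R]ψ → [R]q) is the K axiom; it holds on all frames — valid.
(B) [R]ψ → [R][R]ψ is axiom 4, which corresponds to transitivity. R is not transitive — not valid.
(C) [R]ψ → ⟨R⟩ψ is axiom D; it is valid on a frame exactly when R is serial. R is serial, so valid.
(D) ⟨R⟩ψ → [R]⟨R⟩ψ is axiom 5, which corresponds to the euclidean property. R is not euclidean — not valid.
(E) ψ → [R]⟨R⟩ψ is axiom B, which corresponds to symmetry. R is not symmetric — not valid.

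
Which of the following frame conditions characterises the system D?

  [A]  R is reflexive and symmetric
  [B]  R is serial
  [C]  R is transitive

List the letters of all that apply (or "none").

B

(A) this class determines B (= KTB), not D.
(B) D is sound and complete for exactly this class.
(C) this class determines K4, not D.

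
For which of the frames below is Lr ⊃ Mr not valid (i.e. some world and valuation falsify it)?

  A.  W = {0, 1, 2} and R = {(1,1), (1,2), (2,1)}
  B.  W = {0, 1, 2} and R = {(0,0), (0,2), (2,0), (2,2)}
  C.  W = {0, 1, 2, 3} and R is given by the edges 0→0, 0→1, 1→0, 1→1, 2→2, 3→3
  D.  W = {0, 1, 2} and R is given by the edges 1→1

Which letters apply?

The schema Lr ⊃ Mr is axiom D; it is valid on a frame iff R is serial.
(A) R is not serial (0 has no R-successor), so the schema fails here.
(B) R is not serial (1 has no R-successor), so the schema fails here.
(C) R is serial (every world has an R-successor), so the schema is valid here.
(D) R is not serial (0 has no R-successor), so the schema fails here.

A, B, D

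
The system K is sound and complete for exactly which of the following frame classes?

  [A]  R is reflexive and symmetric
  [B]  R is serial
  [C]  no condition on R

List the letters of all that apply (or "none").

C

(A) this class determines B (= KTB), not K.
(B) this class determines D, not K.
(C) K is sound and complete for exactly this class.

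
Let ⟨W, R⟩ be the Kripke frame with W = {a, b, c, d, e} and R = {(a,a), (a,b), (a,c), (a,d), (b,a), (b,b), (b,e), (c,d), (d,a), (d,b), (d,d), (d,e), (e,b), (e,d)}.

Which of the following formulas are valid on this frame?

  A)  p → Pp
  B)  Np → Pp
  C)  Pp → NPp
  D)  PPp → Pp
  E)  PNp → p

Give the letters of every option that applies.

R is not reflexive: not c R c.
R is not symmetric: a R c but not c R a.
R is not transitive: a R b and b R e but not a R e.
R is not euclidean: a R b and a R c but not b R c.
R is serial: every world has an R-successor.
(A) p → Pp is the dual of axiom T, which corresponds to reflexivity. R is not reflexive — not valid.
(B) Np → Pp (axiom D) characterises the serial frames. R is serial — valid.
(C) Pp → NPp is axiom 5; it is valid on a frame exactly when R is euclidean. R is not euclidean, so not valid.
(D) PPp → Pp (the dual of axiom 4) characterises the transitive frames. R is not transitive — not valid.
(E) PNp → p is the dual of axiom B; it is valid on a frame exactly when R is symmetric. R is not symmetric, so not valid.

B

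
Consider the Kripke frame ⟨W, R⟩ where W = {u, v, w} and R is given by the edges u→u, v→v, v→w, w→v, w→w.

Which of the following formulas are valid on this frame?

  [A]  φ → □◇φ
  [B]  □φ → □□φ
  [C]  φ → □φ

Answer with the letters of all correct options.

A, B

R is symmetric: every R-edge is matched by its reverse.
R is transitive: R is closed under composition.
R is not a subset of the identity: v R w with v ≠ w.
(A) axiom B: valid iff R is symmetric. R is symmetric — valid.
(B) □φ → □□φ is axiom 4, which corresponds to transitivity. R is transitive — valid.
(C) φ → □φ (equivalent to ◇p→p) corresponds to R being a subset of the identity. Here R ⊄ identity, so not valid.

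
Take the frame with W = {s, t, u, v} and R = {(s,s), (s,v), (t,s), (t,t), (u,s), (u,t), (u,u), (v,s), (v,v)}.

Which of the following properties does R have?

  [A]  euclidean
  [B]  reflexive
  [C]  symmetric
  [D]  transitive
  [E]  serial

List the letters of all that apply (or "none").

(A) not euclidean: t R s and t R t but not s R t.
(B) reflexive: each world relates to itself.
(C) not symmetric: t R s but not s R t.
(D) not transitive: t R s and s R v but not t R v.
(E) serial: every world has an R-successor.

B, E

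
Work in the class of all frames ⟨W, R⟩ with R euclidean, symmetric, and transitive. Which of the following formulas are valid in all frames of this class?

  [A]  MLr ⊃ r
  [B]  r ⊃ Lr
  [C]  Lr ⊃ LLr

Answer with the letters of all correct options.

A, C

(A) the dual of axiom B: valid iff R is symmetric. Every such R is symmetric — valid.
(B) r ⊃ Lr (equivalent to ◇p→p) corresponds to R being a subset of the identity. Such an R need not be a subset of the identity, so not valid.
(C) Lr ⊃ LLr is axiom 4, which corresponds to transitivity. Every such R is transitive — valid.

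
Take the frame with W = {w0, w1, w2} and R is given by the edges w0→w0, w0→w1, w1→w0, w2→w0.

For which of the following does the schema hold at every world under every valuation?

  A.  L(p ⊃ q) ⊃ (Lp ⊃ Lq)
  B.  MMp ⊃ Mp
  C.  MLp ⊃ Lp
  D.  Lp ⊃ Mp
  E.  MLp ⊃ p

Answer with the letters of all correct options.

R is not symmetric: w2 R w0 but not w0 R w2.
R is not transitive: w1 R w0 and w0 R w1 but not w1 R w1.
R is not euclidean: w0 R w1 and w0 R w1 but not w1 R w1.
R is serial: every world has an R-successor.
(A) L(p ⊃ q) ⊃ (Lp ⊃ Lq) is axiom K, valid on every Kripke frame — valid.
(B) MMp ⊃ Mp is the dual of axiom 4, which corresponds to transitivity. R is not transitive — not valid.
(C) the dual of axiom 5: valid iff R is euclidean. R is not euclidean — not valid.
(D) axiom D: valid iff R is serial. R is serial — valid.
(E) MLp ⊃ p is the dual of axiom B; it is valid on a frame exactly when R is symmetric. R is not symmetric, so not valid.

A, D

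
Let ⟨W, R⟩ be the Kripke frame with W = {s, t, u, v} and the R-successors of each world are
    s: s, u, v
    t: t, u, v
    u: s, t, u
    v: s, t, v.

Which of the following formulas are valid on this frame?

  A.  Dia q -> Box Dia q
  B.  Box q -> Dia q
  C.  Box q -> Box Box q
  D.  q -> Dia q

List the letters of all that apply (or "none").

B, D

R is reflexive: each world relates to itself.
R is not transitive: s R u and u R t but not s R t.
R is not euclidean: s R u and s R v but not u R v.
R is serial: every world has an R-successor.
(A) Dia q -> Box Dia q is axiom 5, which corresponds to the euclidean property. R is not euclidean — not valid.
(B) Box q -> Dia q (axiom D) characterises the serial frames. R is serial — valid.
(C) Box q -> Box Box q is axiom 4; it is valid on a frame exactly when R is transitive. R is not transitive, so not valid.
(D) q -> Dia q is the dual of axiom T; it is valid on a frame exactly when R is reflexive. R is reflexive, so valid.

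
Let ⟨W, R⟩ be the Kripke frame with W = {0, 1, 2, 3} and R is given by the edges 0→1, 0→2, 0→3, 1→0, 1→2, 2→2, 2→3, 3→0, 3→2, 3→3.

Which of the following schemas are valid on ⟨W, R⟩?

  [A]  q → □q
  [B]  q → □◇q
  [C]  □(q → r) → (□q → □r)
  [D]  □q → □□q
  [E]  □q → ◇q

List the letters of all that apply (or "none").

C, E

R is not symmetric: 0 R 2 but not 2 R 0.
R is not transitive: 0 R 1 and 1 R 0 but not 0 R 0.
R is serial: every world has an R-successor.
R is not a subset of the identity: 0 R 1 with 0 ≠ 1.
(A) q → □q (equivalent to ◇p→p) corresponds to R being a subset of the identity. Here R ⊄ identity, so not valid.
(B) axiom B: valid iff R is symmetric. R is not symmetric — not valid.
(C) □(q → r) → (□q → □r) is the K axiom; it holds on all frames — valid.
(D) axiom 4: valid iff R is transitive. R is not transitive — not valid.
(E) axiom D: valid iff R is serial. R is serial — valid.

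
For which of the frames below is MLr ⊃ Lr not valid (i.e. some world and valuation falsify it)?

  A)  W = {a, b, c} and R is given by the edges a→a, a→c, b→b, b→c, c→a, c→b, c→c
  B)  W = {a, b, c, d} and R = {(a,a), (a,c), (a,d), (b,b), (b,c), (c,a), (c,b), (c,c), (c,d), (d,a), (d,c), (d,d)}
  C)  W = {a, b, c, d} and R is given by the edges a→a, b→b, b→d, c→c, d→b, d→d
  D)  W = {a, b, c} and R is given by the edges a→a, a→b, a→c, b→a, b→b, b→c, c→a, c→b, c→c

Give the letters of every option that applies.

A, B

The schema MLr ⊃ Lr is the dual of axiom 5; it is valid on a frame iff R is euclidean.
(A) R is not euclidean (c R a and c R b but not a R b), so the schema fails here.
(B) R is not euclidean (c R a and c R b but not a R b), so the schema fails here.
(C) R is euclidean (any two R-successors of the same world are R-related), so the schema is valid here.
(D) R is euclidean (any two R-successors of the same world are R-related), so the schema is valid here.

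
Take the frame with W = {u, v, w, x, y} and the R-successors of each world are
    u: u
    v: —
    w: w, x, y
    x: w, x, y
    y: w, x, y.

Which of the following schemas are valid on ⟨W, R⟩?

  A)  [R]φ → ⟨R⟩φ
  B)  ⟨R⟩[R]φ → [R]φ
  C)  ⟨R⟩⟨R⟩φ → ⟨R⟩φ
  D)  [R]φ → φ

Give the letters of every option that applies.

B, C

R is not reflexive: not v R v.
R is transitive: R is closed under composition.
R is euclidean: any two R-successors of the same world are R-related.
R is not serial: v has no R-successor.
(A) [R]φ → ⟨R⟩φ is axiom D; it is valid on a frame exactly when R is serial. R is not serial, so not valid.
(B) ⟨R⟩[R]φ → [R]φ is the dual of axiom 5; it is valid on a frame exactly when R is euclidean. R is euclidean, so valid.
(C) ⟨R⟩⟨R⟩φ → ⟨R⟩φ is the dual of axiom 4, which corresponds to transitivity. R is transitive — valid.
(D) [R]φ → φ is axiom T; it is valid on a frame exactly when R is reflexive. R is not reflexive, so not valid.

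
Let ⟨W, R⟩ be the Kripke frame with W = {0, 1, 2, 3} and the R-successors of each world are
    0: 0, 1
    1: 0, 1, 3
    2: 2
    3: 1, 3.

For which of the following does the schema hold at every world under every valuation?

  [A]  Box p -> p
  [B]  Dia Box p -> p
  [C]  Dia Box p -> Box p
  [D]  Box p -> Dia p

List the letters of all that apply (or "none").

A, B, D

R is reflexive: each world relates to itself.
R is symmetric: every R-edge is matched by its reverse.
R is not euclidean: 1 R 0 and 1 R 3 but not 0 R 3.
R is serial: every world has an R-successor.
(A) Box p -> p is axiom T; it is valid on a frame exactly when R is reflexive. R is reflexive, so valid.
(B) Dia Box p -> p (the dual of axiom B) characterises the symmetric frames. R is symmetric — valid.
(C) the dual of axiom 5: valid iff R is euclidean. R is not euclidean — not valid.
(D) Box p -> Dia p is axiom D, which corresponds to seriality. R is serial — valid.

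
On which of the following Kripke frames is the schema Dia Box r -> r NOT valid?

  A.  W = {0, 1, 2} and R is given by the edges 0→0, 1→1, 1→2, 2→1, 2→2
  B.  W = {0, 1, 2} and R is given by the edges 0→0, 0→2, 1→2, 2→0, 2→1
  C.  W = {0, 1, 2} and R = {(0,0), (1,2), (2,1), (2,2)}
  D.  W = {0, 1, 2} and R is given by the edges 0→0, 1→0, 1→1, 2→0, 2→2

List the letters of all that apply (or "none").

The schema Dia Box r -> r is the dual of axiom B; it is valid on a frame iff R is symmetric.
(A) R is symmetric (every R-edge is matched by its reverse), so the schema is valid here.
(B) R is symmetric (every R-edge is matched by its reverse), so the schema is valid here.
(C) R is symmetric (every R-edge is matched by its reverse), so the schema is valid here.
(D) R is not symmetric (1 R 0 but not 0 R 1), so the schema fails here.

D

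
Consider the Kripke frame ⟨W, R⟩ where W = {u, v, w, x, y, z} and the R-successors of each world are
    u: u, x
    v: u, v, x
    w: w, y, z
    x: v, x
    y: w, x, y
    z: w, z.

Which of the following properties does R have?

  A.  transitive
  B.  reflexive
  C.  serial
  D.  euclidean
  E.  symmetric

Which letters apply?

(A) not transitive: u R x and x R v but not u R v.
(B) reflexive: each world relates to itself.
(C) serial: every world has an R-successor.
(D) not euclidean: u R x and u R u but not x R u.
(E) not symmetric: u R x but not x R u.

B, C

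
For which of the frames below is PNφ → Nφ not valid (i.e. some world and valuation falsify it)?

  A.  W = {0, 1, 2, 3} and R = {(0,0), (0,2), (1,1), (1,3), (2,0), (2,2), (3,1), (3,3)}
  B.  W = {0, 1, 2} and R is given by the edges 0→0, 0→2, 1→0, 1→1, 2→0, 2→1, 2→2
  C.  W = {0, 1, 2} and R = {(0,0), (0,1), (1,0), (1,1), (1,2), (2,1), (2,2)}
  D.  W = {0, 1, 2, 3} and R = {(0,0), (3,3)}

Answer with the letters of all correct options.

The schema PNφ → Nφ is the dual of axiom 5; it is valid on a frame iff R is euclidean.
(A) R is euclidean (any two R-successors of the same world are R-related), so the schema is valid here.
(B) R is not euclidean (1 R 0 and 1 R 1 but not 0 R 1), so the schema fails here.
(C) R is not euclidean (1 R 0 and 1 R 2 but not 0 R 2), so the schema fails here.
(D) R is euclidean (any two R-successors of the same world are R-related), so the schema is valid here.

B, C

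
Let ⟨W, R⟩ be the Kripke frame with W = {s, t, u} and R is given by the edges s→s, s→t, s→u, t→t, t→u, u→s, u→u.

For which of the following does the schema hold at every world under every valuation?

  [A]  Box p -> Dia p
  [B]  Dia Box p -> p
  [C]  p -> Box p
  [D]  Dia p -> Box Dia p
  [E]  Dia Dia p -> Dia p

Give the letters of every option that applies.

A

R is not symmetric: s R t but not t R s.
R is not transitive: t R u and u R s but not t R s.
R is not euclidean: s R t and s R s but not t R s.
R is serial: every world has an R-successor.
R is not a subset of the identity: s R t with s ≠ t.
(A) axiom D: valid iff R is serial. R is serial — valid.
(B) Dia Box p -> p is the dual of axiom B, which corresponds to symmetry. R is not symmetric — not valid.
(C) p -> Box p is valid only on frames where every R-edge is a self-loop. Here R ⊄ identity — not valid.
(D) axiom 5: valid iff R is euclidean. R is not euclidean — not valid.
(E) Dia Dia p -> Dia p is the dual of axiom 4, which corresponds to transitivity. R is not transitive — not valid.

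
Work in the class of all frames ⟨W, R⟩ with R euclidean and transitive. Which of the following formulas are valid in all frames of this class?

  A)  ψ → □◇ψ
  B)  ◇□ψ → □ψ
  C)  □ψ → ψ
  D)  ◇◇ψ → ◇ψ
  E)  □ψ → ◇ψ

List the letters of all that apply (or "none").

(A) ψ → □◇ψ (axiom B) characterises the symmetric frames. Such an R need not be symmetric — not valid.
(B) the dual of axiom 5: valid iff R is euclidean. Every such R is euclidean — valid.
(C) □ψ → ψ is axiom T; it is valid on a frame exactly when R is reflexive. Such an R need not be reflexive, so not valid.
(D) ◇◇ψ → ◇ψ is the dual of axiom 4, which corresponds to transitivity. Every such R is transitive — valid.
(E) □ψ → ◇ψ is axiom D, which corresponds to seriality. Such an R need not be serial — not valid.

B, D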